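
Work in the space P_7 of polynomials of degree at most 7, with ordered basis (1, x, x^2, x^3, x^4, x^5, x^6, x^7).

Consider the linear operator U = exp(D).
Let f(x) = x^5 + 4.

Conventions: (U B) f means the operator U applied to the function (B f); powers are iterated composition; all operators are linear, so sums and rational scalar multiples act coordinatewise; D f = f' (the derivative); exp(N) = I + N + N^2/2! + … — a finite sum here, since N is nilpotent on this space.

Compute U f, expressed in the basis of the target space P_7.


the image equals g(x) = x^5 + 5x^4 + 10x^3 + 10x^2 + 5x + 5

order-1 term: 5x^4
order-2 term: 10x^3
order-3 term: 10x^2
order-4 term: 5x
order-5 term: 1
the series for exp(D) f terminates at order 5
exp(D) f = x^5 + 5x^4 + 10x^3 + 10x^2 + 5x + 5


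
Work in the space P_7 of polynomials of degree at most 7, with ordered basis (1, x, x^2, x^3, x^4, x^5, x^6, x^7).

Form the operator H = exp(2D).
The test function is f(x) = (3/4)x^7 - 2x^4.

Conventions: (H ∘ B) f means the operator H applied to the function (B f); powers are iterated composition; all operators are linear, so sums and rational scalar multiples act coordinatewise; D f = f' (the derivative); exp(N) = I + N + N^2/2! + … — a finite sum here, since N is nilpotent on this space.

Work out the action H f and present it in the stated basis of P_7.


the image equals g(x) = (3/4)x^7 + (21/2)x^6 + 63x^5 + 208x^4 + 404x^3 + 456x^2 + 272x + 64

order-1 term: (21/2)x^6 - 16x^3
order-2 term: 63x^5 - 48x^2
order-3 term: 210x^4 - 64x
order-4 term: 420x^3 - 32
order-5 term: 504x^2
order-6 term: 336x
order-7 term: 96
the series for exp(2D) f terminates at order 7
exp(2D) f = (3/4)x^7 + (21/2)x^6 + 63x^5 + 208x^4 + 404x^3 + 456x^2 + 272x + 64


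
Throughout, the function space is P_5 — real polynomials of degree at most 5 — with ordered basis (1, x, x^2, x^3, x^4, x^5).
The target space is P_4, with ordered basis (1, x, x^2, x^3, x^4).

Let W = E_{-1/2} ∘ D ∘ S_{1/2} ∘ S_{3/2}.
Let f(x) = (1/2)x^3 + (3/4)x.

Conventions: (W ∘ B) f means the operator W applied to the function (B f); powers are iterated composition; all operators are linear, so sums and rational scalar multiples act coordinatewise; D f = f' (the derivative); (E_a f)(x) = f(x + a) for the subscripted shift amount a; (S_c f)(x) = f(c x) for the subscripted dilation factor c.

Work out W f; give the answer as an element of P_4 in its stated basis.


the result is g(x) = (81/128)x^2 - (81/128)x + 369/512

S_{3/2} f = (27/16)x^3 + (9/8)x
S_{1/2} S_{3/2} f = (27/128)x^3 + (9/16)x
D S_{1/2} S_{3/2} f = (81/128)x^2 + 9/16
E_{-1/2} D S_{1/2} S_{3/2} f = (81/128)x^2 - (81/128)x + 369/512


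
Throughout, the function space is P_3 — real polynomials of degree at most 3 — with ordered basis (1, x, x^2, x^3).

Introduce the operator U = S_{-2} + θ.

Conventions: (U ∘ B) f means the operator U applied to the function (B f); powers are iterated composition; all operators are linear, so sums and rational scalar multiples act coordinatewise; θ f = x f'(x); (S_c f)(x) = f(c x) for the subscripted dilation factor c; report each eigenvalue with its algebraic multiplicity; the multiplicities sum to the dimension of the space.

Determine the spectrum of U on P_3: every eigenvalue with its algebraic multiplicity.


image of 1: 1
image of x: -x
image of x^2: 6x^2
image of x^3: -5x^3
the matrix is upper triangular; its diagonal is (1, -1, 6, -5)
for a triangular matrix the eigenvalues are the diagonal entries, with algebraic multiplicity their repetition count

λ = -5 (multiplicity 1), λ = -1 (multiplicity 1), λ = 1 (multiplicity 1), λ = 6 (multiplicity 1)


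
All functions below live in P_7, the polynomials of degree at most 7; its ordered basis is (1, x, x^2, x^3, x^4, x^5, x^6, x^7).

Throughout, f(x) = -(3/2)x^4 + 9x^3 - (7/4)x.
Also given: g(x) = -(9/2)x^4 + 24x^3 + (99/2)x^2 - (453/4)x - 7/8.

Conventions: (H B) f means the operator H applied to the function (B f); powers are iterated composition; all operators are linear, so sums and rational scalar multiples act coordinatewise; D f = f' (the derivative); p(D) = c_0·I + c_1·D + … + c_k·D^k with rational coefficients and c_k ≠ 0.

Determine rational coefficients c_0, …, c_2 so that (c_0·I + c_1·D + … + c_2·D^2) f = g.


D^0 f = -(3/2)x^4 + 9x^3 - (7/4)x
D^1 f = -6x^3 + 27x^2 - 7/4
D^2 f = -18x^2 + 54x
matching coefficients of g against c_0 f + c_1 Df + … from the top degree down determines the c_i
solution: c_0 = 3, c_1 = 1/2, c_2 = -2

c_0 = 3, c_1 = 1/2, c_2 = -2


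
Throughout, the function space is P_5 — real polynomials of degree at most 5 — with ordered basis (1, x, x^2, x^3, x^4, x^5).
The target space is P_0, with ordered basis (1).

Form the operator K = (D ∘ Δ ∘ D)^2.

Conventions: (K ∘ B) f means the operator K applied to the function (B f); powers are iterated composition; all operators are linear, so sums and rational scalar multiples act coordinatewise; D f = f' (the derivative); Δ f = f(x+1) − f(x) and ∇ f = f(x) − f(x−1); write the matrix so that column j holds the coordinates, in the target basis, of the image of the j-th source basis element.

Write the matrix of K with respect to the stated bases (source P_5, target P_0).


the matrix is [[0, 0, 0, 0, 0, 0]] (rows listed top to bottom)

image of 1: 0
image of x: 0
image of x^2: 0
image of x^3: 0
image of x^4: 0
image of x^5: 0
each image's coordinates form column j of the matrix


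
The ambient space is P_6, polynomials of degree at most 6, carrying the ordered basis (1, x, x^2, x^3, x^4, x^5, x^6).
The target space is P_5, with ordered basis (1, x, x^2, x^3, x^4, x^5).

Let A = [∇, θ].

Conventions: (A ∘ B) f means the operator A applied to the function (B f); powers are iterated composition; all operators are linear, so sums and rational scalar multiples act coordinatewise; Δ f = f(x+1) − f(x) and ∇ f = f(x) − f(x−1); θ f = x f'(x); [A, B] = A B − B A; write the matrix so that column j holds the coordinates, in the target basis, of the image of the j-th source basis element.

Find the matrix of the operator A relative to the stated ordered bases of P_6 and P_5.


the matrix is [[0, 1, -2, 3, -4, 5, -6]; [0, 0, 2, -6, 12, -20, 30]; [0, 0, 0, 3, -12, 30, -60]; [0, 0, 0, 0, 4, -20, 60]; [0, 0, 0, 0, 0, 5, -30]; [0, 0, 0, 0, 0, 0, 6]] (rows listed top to bottom)

image of 1: 0
image of x: 1
image of x^2: 2x - 2
image of x^3: 3x^2 - 6x + 3
image of x^4: 4x^3 - 12x^2 + 12x - 4
image of x^5: 5x^4 - 20x^3 + 30x^2 - 20x + 5
image of x^6: 6x^5 - 30x^4 + 60x^3 - 60x^2 + 30x - 6
each image's coordinates form column j of the matrix


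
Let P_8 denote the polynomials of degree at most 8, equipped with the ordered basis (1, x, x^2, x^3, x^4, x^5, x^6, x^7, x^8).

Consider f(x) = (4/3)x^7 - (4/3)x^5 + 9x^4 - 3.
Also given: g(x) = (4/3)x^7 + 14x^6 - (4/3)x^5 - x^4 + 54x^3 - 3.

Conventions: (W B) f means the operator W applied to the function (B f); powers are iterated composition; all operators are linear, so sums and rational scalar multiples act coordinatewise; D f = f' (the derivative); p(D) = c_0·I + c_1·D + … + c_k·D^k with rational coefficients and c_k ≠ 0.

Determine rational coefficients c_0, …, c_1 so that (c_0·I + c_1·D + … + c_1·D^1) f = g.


D^0 f = (4/3)x^7 - (4/3)x^5 + 9x^4 - 3
D^1 f = (28/3)x^6 - (20/3)x^4 + 36x^3
matching coefficients of g against c_0 f + c_1 Df + … from the top degree down determines the c_i
solution: c_0 = 1, c_1 = 3/2

c_0 = 1, c_1 = 3/2


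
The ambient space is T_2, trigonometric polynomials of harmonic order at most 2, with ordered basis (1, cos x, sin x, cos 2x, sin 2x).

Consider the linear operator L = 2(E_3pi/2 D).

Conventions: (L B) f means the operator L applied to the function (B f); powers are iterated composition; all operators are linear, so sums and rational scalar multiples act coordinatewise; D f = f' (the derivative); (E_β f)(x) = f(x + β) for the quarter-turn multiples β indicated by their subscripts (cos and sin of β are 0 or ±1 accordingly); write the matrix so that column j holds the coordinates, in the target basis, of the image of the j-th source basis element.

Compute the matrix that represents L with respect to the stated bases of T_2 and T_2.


image of 1: 0
image of cos x: 2cos x
image of sin x: 2sin x
image of cos 2x: 4sin 2x
image of sin 2x: -4cos 2x
each image's coordinates form column j of the matrix

the matrix is [[0, 0, 0, 0, 0]; [0, 2, 0, 0, 0]; [0, 0, 2, 0, 0]; [0, 0, 0, 0, -4]; [0, 0, 0, 4, 0]] (rows listed top to bottom)


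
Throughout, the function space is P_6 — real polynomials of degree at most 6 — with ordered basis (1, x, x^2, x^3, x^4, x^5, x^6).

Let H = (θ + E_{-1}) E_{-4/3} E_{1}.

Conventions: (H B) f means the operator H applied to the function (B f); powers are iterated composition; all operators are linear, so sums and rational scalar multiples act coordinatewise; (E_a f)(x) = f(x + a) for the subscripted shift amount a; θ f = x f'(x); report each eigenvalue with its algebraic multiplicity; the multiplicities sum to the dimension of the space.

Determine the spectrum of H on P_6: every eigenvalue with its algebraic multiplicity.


λ = 1 (multiplicity 1), λ = 2 (multiplicity 1), λ = 3 (multiplicity 1), λ = 4 (multiplicity 1), λ = 5 (multiplicity 1), λ = 6 (multiplicity 1), λ = 7 (multiplicity 1)

image of 1: 1
image of x: 2x - 4/3
image of x^2: 3x^2 - (10/3)x + 16/9
image of x^3: 4x^3 - 6x^2 + (17/3)x - 64/27
image of x^4: 5x^4 - (28/3)x^3 + 12x^2 - (260/27)x + 256/81
image of x^5: 6x^5 - (40/3)x^4 + (190/9)x^3 - (220/9)x^2 + (1285/81)x - 1024/243
image of x^6: 7x^6 - 18x^5 + (100/3)x^4 - (1340/27)x^3 + (430/9)x^2 - (2050/81)x + 4096/729
the matrix is upper triangular; its diagonal is (1, 2, 3, 4, 5, 6, 7)
for a triangular matrix the eigenvalues are the diagonal entries, with algebraic multiplicity their repetition count


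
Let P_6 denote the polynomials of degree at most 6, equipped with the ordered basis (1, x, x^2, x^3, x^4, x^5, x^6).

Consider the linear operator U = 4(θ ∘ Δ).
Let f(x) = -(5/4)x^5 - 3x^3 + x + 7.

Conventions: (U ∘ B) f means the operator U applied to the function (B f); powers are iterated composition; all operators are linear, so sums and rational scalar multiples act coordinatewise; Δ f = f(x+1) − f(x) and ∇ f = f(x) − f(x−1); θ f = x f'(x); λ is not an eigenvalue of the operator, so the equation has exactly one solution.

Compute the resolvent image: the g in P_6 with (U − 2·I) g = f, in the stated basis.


the result is g(x) = (5/8)x^5 + 25x^4 + 639x^3 + 8293x^2 + (148847/4)x - 7/2

write g with unknown coordinates in the stated basis and equate coefficients in (U − 2·I) g = f
solving from the highest basis element down gives g = (5/8)x^5 + 25x^4 + 639x^3 + 8293x^2 + (148847/4)x - 7/2
check: U g = 50x^4 + 1275x^3 + 16586x^2 + (148849/2)x
so U g − 2·g = -(5/4)x^5 - 3x^3 + x + 7 = f ✓


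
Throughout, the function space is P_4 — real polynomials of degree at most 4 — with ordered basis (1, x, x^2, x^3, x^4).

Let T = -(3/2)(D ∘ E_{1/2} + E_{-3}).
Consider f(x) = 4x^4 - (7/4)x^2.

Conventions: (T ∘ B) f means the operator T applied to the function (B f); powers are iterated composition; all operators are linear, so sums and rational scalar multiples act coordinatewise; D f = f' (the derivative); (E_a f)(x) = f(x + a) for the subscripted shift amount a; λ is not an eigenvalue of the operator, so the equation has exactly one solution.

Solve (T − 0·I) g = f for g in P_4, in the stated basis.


write g with unknown coordinates in the stated basis and equate coefficients in (T − 0·I) g = f
solving from the highest basis element down gives g = -(8/3)x^4 - (64/3)x^3 + (199/6)x^2 + (1478/3)x + 311
check: T g = 4x^4 - (7/4)x^2
so T g − 0·g = 4x^4 - (7/4)x^2 = f ✓

g(x) = -(8/3)x^4 - (64/3)x^3 + (199/6)x^2 + (1478/3)x + 311


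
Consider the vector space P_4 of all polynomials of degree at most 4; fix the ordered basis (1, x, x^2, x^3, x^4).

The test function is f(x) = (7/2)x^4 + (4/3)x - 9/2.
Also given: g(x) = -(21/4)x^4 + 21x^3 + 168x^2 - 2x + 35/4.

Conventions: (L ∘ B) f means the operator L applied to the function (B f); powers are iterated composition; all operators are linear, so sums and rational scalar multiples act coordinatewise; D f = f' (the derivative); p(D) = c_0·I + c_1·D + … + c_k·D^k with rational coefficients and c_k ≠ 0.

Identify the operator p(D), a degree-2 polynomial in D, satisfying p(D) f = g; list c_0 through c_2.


D^0 f = (7/2)x^4 + (4/3)x - 9/2
D^1 f = 14x^3 + 4/3
D^2 f = 42x^2
matching coefficients of g against c_0 f + c_1 Df + … from the top degree down determines the c_i
solution: c_0 = -3/2, c_1 = 3/2, c_2 = 4

p(D) = -(3/2)·I + (3/2)·D + 4·D^2, i.e. c_0 = -3/2, c_1 = 3/2, c_2 = 4


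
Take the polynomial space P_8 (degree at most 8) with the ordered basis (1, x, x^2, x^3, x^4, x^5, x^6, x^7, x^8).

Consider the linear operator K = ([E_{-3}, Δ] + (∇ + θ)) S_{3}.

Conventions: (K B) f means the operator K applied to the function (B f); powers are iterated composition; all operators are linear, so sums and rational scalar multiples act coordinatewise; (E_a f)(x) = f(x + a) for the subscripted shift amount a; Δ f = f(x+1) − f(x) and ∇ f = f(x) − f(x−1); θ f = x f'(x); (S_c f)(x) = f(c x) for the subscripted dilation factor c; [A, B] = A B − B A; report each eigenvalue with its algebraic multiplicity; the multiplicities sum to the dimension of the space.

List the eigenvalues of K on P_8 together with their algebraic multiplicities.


image of 1: 0
image of x: 3x + 3
image of x^2: 18x^2 + 18x - 9
image of x^3: 81x^3 + 81x^2 - 81x + 27
image of x^4: 324x^4 + 324x^3 - 486x^2 + 324x - 81
image of x^5: 1215x^5 + 1215x^4 - 2430x^3 + 2430x^2 - 1215x + 243
image of x^6: 4374x^6 + 4374x^5 - 10935x^4 + 14580x^3 - 10935x^2 + 4374x - 729
image of x^7: 15309x^7 + 15309x^6 - 45927x^5 + 76545x^4 - 76545x^3 + 45927x^2 - 15309x + 2187
image of x^8: 52488x^8 + 52488x^7 - 183708x^6 + 367416x^5 - 459270x^4 + 367416x^3 - 183708x^2 + 52488x - 6561
the matrix is upper triangular; its diagonal is (0, 3, 18, 81, 324, 1215, 4374, 15309, 52488)
for a triangular matrix the eigenvalues are the diagonal entries, with algebraic multiplicity their repetition count

λ = 0 (multiplicity 1), λ = 3 (multiplicity 1), λ = 18 (multiplicity 1), λ = 81 (multiplicity 1), λ = 324 (multiplicity 1), λ = 1215 (multiplicity 1), λ = 4374 (multiplicity 1), λ = 15309 (multiplicity 1), λ = 52488 (multiplicity 1)


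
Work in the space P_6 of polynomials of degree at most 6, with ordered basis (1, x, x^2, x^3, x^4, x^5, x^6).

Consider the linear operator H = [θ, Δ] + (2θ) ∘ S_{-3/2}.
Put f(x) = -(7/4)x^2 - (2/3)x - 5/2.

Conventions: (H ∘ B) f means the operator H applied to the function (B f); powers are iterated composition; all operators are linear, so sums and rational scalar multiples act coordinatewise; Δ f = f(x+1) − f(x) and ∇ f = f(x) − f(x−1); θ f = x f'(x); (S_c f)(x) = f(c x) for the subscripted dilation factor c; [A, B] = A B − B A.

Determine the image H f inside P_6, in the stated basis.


the result is g(x) = -(63/4)x^2 + (11/2)x + 25/6

Δ f = -(7/2)x - 29/12
θ Δ f = -(7/2)x
θ f = -(7/2)x^2 - (2/3)x
Δ θ f = -7x - 25/6
[θ, Δ] f = (7/2)x + 25/6
S_{-3/2} f = -(63/16)x^2 + x - 5/2
θ S_{-3/2} f = -(63/8)x^2 + x
(2θ) S_{-3/2} f = -(63/4)x^2 + 2x
([θ, Δ] + (2θ) ∘ S_{-3/2}) f = -(63/4)x^2 + (11/2)x + 25/6


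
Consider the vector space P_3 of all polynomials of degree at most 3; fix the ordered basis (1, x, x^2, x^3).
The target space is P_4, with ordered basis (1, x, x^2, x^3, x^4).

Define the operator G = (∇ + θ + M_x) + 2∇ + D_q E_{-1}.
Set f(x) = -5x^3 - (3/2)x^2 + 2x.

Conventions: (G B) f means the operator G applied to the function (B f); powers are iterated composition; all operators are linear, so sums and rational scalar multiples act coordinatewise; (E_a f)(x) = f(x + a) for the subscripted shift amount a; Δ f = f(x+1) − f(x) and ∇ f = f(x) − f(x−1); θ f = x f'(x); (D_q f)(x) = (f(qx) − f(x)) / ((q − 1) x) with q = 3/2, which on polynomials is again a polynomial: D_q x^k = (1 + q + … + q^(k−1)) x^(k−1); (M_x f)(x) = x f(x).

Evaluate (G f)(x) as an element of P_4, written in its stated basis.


∇ f = -15x^2 + 12x - 3/2
θ f = -15x^3 - 3x^2 + 2x
M_x f = -5x^4 - (3/2)x^3 + 2x^2
(∇ + θ + M_x) f = -5x^4 - (33/2)x^3 - 16x^2 + 14x - 3/2
∇ f = -15x^2 + 12x - 3/2
(2∇) f = -30x^2 + 24x - 3
E_{-1} f = -5x^3 + (27/2)x^2 - 10x + 3/2
D_q E_{-1} f = -(95/4)x^2 + (135/4)x - 10
((∇ + θ + M_x) + 2∇ + D_q E_{-1}) f = -5x^4 - (33/2)x^3 - (279/4)x^2 + (287/4)x - 29/2

the image equals g(x) = -5x^4 - (33/2)x^3 - (279/4)x^2 + (287/4)x - 29/2


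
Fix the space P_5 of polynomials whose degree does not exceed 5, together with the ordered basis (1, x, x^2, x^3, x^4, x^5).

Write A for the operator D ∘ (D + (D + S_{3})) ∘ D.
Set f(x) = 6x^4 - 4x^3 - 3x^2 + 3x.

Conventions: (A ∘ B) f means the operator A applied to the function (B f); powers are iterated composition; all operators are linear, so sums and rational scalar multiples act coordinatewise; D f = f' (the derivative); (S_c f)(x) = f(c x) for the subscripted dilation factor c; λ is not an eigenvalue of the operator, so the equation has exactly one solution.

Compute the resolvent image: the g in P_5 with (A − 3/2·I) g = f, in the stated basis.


the image equals g(x) = -4x^4 + (8/3)x^3 - 862x^2 - 34x - 10280/3

write g with unknown coordinates in the stated basis and equate coefficients in (A − 3/2·I) g = f
solving from the highest basis element down gives g = -4x^4 + (8/3)x^3 - 862x^2 - 34x - 10280/3
check: A g = -1296x^2 - 48x - 5140
so A g − 3/2·g = 6x^4 - 4x^3 - 3x^2 + 3x = f ✓


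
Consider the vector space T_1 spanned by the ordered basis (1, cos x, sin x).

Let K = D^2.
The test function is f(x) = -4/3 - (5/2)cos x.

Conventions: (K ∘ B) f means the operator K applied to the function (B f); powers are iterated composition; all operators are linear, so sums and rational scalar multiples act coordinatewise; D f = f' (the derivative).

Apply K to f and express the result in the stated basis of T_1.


the image equals g(x) = (5/2)cos x

D f = (5/2)sin x
D D f = (5/2)cos x


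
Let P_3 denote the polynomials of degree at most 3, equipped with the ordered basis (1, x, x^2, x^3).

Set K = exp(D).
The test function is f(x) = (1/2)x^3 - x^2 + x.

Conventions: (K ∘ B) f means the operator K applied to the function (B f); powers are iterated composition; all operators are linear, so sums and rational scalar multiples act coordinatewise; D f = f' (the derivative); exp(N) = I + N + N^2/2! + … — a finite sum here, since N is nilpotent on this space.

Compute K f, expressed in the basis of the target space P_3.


the result is g(x) = (1/2)x^3 + (1/2)x^2 + (1/2)x + 1/2

order-1 term: (3/2)x^2 - 2x + 1
order-2 term: (3/2)x - 1
order-3 term: 1/2
the series for exp(D) f terminates at order 3
exp(D) f = (1/2)x^3 + (1/2)x^2 + (1/2)x + 1/2


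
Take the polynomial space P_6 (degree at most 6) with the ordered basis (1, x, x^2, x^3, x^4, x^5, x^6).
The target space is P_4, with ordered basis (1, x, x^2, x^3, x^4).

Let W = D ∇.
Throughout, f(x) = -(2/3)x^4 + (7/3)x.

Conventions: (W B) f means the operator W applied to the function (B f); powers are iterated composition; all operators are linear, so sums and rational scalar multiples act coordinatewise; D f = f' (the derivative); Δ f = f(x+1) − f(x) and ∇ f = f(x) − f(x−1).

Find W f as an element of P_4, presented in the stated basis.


the image equals g(x) = -8x^2 + 8x - 8/3

∇ f = -(8/3)x^3 + 4x^2 - (8/3)x + 3
D ∇ f = -8x^2 + 8x - 8/3


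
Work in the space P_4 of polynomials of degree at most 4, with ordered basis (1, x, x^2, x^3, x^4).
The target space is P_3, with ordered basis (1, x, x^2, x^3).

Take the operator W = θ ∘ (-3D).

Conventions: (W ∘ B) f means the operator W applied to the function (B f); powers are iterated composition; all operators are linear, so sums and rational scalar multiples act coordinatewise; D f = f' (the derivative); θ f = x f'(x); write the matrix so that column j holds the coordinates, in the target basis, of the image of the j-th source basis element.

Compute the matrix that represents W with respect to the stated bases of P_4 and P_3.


the matrix is [[0, 0, 0, 0, 0]; [0, 0, -6, 0, 0]; [0, 0, 0, -18, 0]; [0, 0, 0, 0, -36]] (rows listed top to bottom)

image of 1: 0
image of x: 0
image of x^2: -6x
image of x^3: -18x^2
image of x^4: -36x^3
each image's coordinates form column j of the matrix


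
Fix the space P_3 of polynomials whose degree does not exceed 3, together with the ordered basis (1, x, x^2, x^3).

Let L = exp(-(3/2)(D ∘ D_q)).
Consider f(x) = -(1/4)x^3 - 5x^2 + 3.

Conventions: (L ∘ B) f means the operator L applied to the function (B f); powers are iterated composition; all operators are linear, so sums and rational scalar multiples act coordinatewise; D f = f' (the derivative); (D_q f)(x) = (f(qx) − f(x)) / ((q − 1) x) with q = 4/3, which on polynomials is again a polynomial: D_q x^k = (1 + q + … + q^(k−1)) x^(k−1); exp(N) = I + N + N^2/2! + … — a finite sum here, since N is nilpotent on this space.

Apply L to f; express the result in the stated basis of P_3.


the result is g(x) = -(1/4)x^3 - 5x^2 + (37/12)x + 41/2

order-1 term: (37/12)x + 35/2
the series for exp(-(3/2)(D ∘ D_q)) f terminates at order 1
exp(-(3/2)(D ∘ D_q)) f = -(1/4)x^3 - 5x^2 + (37/12)x + 41/2


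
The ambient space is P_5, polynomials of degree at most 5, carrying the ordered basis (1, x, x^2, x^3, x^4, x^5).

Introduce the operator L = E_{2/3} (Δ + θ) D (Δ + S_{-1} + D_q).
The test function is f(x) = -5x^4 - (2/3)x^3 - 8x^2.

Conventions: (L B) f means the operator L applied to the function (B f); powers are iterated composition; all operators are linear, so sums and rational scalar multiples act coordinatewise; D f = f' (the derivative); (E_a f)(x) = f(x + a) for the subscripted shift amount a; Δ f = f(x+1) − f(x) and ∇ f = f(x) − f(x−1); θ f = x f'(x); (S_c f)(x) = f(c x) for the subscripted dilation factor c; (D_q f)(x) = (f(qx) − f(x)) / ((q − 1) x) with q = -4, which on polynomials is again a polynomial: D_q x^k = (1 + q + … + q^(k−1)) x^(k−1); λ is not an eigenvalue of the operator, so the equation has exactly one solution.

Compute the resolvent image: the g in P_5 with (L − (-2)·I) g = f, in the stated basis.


g(x) = -(5/2)x^4 + (44/3)x^3 - (535/2)x^2 - 617x - 14083/36

write g with unknown coordinates in the stated basis and equate coefficients in (L − (-2)·I) g = f
solving from the highest basis element down gives g = -(5/2)x^4 + (44/3)x^3 - (535/2)x^2 - 617x - 14083/36
check: L g = -30x^3 + 527x^2 + 1234x + 14083/18
so L g − (-2)·g = -5x^4 - (2/3)x^3 - 8x^2 = f ✓


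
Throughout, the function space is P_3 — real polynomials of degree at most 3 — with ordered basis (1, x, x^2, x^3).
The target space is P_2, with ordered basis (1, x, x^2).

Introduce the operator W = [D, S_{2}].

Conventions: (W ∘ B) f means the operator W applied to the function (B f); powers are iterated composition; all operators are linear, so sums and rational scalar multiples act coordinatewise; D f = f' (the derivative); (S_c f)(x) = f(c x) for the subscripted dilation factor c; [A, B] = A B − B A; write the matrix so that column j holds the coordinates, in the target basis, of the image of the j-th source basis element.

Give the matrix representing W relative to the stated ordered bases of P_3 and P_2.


the matrix is [[0, 1, 0, 0]; [0, 0, 4, 0]; [0, 0, 0, 12]] (rows listed top to bottom)

image of 1: 0
image of x: 1
image of x^2: 4x
image of x^3: 12x^2
each image's coordinates form column j of the matrix


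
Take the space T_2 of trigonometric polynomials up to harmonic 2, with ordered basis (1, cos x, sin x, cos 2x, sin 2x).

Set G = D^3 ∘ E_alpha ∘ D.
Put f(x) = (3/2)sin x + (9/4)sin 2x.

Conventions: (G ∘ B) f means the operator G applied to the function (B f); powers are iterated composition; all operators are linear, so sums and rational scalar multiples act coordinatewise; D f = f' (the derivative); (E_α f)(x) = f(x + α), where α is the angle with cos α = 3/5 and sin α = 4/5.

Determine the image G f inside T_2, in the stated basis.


the result is g(x) = (6/5)cos x + (9/10)sin x + (864/25)cos 2x - (252/25)sin 2x

D f = (3/2)cos x + (9/2)cos 2x
E_alpha D f = (9/10)cos x - (6/5)sin x - (63/50)cos 2x - (108/25)sin 2x
D E_alpha D f = -(6/5)cos x - (9/10)sin x - (216/25)cos 2x + (63/25)sin 2x
D D E_alpha D f = -(9/10)cos x + (6/5)sin x + (126/25)cos 2x + (432/25)sin 2x
D D D E_alpha D f = (6/5)cos x + (9/10)sin x + (864/25)cos 2x - (252/25)sin 2x


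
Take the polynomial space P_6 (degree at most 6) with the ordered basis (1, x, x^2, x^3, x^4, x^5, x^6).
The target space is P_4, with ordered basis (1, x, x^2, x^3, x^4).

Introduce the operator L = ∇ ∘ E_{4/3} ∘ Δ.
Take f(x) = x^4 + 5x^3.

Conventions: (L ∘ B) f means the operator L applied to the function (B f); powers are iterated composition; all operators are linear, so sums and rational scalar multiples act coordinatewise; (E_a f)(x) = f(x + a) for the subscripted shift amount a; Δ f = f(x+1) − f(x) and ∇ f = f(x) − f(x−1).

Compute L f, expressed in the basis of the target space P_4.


g(x) = 12x^2 + 62x + 190/3

Δ f = 4x^3 + 21x^2 + 19x + 6
E_{4/3} Δ f = 4x^3 + 37x^2 + (289/3)x + 2110/27
∇ E_{4/3} Δ f = 12x^2 + 62x + 190/3


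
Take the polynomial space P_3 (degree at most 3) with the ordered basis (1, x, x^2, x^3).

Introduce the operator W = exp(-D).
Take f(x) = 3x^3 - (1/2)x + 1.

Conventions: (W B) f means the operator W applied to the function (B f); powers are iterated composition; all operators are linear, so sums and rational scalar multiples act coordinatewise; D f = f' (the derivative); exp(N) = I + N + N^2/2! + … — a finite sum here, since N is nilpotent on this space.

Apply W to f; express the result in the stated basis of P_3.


order-1 term: -9x^2 + 1/2
order-2 term: 9x
order-3 term: -3
the series for exp(-D) f terminates at order 3
exp(-D) f = 3x^3 - 9x^2 + (17/2)x - 3/2

the result is g(x) = 3x^3 - 9x^2 + (17/2)x - 3/2


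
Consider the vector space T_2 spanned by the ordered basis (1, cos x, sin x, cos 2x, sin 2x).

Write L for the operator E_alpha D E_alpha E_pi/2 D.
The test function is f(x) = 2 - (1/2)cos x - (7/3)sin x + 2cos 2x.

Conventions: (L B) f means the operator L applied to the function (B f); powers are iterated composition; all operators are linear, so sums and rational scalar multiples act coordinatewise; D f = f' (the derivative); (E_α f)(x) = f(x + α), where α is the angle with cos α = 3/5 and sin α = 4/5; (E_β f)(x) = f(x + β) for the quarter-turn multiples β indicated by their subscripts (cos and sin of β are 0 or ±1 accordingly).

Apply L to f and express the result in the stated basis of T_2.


g(x) = -(17/15)cos x - (21/10)sin x - (4216/625)cos 2x + (2688/625)sin 2x

D f = -(7/3)cos x + (1/2)sin x - 4sin 2x
E_pi/2 D f = (1/2)cos x + (7/3)sin x + 4sin 2x
E_alpha E_pi/2 D f = (13/6)cos x + sin x + (96/25)cos 2x - (28/25)sin 2x
D E_alpha E_pi/2 D f = cos x - (13/6)sin x - (56/25)cos 2x - (192/25)sin 2x
E_alpha (D E_alpha E_pi/2) D f = -(17/15)cos x - (21/10)sin x - (4216/625)cos 2x + (2688/625)sin 2x


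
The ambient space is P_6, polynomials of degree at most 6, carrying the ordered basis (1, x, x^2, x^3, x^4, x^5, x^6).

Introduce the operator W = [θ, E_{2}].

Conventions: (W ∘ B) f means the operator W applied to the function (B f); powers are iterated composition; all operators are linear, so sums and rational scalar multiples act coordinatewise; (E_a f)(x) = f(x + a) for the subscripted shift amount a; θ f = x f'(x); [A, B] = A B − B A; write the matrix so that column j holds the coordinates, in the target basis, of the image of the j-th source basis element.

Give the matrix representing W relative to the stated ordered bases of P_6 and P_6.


the matrix is [[0, -2, -8, -24, -64, -160, -384]; [0, 0, -4, -24, -96, -320, -960]; [0, 0, 0, -6, -48, -240, -960]; [0, 0, 0, 0, -8, -80, -480]; [0, 0, 0, 0, 0, -10, -120]; [0, 0, 0, 0, 0, 0, -12]; [0, 0, 0, 0, 0, 0, 0]] (rows listed top to bottom)

image of 1: 0
image of x: -2
image of x^2: -4x - 8
image of x^3: -6x^2 - 24x - 24
image of x^4: -8x^3 - 48x^2 - 96x - 64
image of x^5: -10x^4 - 80x^3 - 240x^2 - 320x - 160
image of x^6: -12x^5 - 120x^4 - 480x^3 - 960x^2 - 960x - 384
each image's coordinates form column j of the matrix


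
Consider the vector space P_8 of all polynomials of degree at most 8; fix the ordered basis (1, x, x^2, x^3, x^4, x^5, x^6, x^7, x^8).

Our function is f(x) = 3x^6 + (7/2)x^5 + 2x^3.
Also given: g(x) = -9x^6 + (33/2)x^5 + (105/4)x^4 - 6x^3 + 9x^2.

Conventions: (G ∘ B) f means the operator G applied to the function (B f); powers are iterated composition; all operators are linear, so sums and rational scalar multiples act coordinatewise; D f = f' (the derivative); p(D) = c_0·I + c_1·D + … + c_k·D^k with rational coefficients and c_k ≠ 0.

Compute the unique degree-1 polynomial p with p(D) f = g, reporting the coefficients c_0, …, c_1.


D^0 f = 3x^6 + (7/2)x^5 + 2x^3
D^1 f = 18x^5 + (35/2)x^4 + 6x^2
matching coefficients of g against c_0 f + c_1 Df + … from the top degree down determines the c_i
solution: c_0 = -3, c_1 = 3/2

p(D) = -3·I + (3/2)·D, i.e. c_0 = -3, c_1 = 3/2


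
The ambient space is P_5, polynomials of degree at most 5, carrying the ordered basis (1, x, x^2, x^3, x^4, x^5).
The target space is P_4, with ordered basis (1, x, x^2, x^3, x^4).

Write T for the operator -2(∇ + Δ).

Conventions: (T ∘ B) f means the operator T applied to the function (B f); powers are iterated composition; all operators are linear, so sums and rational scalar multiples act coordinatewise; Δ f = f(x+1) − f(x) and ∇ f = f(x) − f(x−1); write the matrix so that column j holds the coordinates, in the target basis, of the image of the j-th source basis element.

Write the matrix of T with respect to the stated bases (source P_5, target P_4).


the matrix is [[0, -4, 0, -4, 0, -4]; [0, 0, -8, 0, -16, 0]; [0, 0, 0, -12, 0, -40]; [0, 0, 0, 0, -16, 0]; [0, 0, 0, 0, 0, -20]] (rows listed top to bottom)

image of 1: 0
image of x: -4
image of x^2: -8x
image of x^3: -12x^2 - 4
image of x^4: -16x^3 - 16x
image of x^5: -20x^4 - 40x^2 - 4
each image's coordinates form column j of the matrix


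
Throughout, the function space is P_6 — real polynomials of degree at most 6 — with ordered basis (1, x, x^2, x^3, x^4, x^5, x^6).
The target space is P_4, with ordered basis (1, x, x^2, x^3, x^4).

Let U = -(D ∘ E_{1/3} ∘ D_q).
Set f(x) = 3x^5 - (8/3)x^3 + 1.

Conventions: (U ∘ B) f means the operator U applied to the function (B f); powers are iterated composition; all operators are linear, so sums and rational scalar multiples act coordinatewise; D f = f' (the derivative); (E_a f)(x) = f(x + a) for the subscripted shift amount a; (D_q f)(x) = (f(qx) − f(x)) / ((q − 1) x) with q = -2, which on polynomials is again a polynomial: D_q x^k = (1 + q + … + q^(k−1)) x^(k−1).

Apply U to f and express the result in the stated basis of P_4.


the result is g(x) = -132x^3 - 132x^2 - 28x + 4/9

D_q f = 33x^4 - 8x^2
E_{1/3} D_q f = 33x^4 + 44x^3 + 14x^2 - (4/9)x - 13/27
D E_{1/3} D_q f = 132x^3 + 132x^2 + 28x - 4/9
(-(D ∘ E_{1/3} ∘ D_q)) f = -132x^3 - 132x^2 - 28x + 4/9


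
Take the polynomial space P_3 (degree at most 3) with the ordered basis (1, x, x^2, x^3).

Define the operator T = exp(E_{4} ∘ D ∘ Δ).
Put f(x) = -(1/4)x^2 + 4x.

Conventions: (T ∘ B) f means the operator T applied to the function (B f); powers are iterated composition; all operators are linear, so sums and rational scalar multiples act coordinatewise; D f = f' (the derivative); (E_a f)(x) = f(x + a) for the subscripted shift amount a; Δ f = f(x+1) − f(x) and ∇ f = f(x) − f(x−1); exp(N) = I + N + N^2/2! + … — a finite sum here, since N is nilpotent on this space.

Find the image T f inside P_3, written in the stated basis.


the image equals g(x) = -(1/4)x^2 + 4x - 1/2

order-1 term: -1/2
the series for exp(E_{4} ∘ D ∘ Δ) f terminates at order 1
exp(E_{4} ∘ D ∘ Δ) f = -(1/4)x^2 + 4x - 1/2


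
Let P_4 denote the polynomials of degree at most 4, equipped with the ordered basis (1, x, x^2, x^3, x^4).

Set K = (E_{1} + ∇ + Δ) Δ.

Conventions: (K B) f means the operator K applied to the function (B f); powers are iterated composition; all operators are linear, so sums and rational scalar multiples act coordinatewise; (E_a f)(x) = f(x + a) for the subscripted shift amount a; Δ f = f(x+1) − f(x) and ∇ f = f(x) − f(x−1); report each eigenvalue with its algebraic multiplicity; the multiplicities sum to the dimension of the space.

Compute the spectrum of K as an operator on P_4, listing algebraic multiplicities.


image of 1: 0
image of x: 1
image of x^2: 2x + 7
image of x^3: 3x^2 + 21x + 13
image of x^4: 4x^3 + 42x^2 + 52x + 31
the matrix is upper triangular; its diagonal is (0, 0, 0, 0, 0)
for a triangular matrix the eigenvalues are the diagonal entries, with algebraic multiplicity their repetition count

λ = 0 (multiplicity 5)


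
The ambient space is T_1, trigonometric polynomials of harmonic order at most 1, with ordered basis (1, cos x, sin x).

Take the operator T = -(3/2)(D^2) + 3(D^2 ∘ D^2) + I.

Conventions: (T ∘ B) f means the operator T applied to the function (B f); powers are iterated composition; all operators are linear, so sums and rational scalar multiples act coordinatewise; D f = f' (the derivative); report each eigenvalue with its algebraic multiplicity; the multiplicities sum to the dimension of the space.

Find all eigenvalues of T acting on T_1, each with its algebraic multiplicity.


λ = 1 (multiplicity 1), λ = 11/2 (multiplicity 2)

image of 1: 1
image of cos x: (11/2)cos x
image of sin x: (11/2)sin x
the matrix is diagonal; its diagonal is (1, 11/2, 11/2)
for a triangular matrix the eigenvalues are the diagonal entries, with algebraic multiplicity their repetition count


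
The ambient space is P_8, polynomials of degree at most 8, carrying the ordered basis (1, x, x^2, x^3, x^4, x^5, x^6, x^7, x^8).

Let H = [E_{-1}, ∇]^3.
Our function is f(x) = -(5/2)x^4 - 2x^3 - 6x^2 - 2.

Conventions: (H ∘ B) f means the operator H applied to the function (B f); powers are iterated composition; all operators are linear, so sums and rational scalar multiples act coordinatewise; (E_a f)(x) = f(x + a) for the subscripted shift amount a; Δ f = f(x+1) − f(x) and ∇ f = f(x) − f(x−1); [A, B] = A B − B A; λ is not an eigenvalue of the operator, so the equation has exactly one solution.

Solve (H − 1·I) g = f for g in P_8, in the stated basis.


write g with unknown coordinates in the stated basis and equate coefficients in (H − 1·I) g = f
solving from the highest basis element down gives g = (5/2)x^4 + 2x^3 + 6x^2 + 2
check: H g = 0
so H g − 1·g = -(5/2)x^4 - 2x^3 - 6x^2 - 2 = f ✓

the image equals g(x) = (5/2)x^4 + 2x^3 + 6x^2 + 2


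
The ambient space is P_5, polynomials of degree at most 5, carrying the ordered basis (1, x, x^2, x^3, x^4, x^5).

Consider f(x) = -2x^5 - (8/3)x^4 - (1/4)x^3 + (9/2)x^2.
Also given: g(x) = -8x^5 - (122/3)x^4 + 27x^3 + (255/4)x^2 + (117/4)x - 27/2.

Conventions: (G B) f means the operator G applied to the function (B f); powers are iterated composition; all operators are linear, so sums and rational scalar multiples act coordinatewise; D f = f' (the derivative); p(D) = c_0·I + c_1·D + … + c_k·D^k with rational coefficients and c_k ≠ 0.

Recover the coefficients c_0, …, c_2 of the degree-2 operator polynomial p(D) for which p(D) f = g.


p(D) = 4·I + 3·D − (3/2)·D^2, i.e. c_0 = 4, c_1 = 3, c_2 = -3/2

D^0 f = -2x^5 - (8/3)x^4 - (1/4)x^3 + (9/2)x^2
D^1 f = -10x^4 - (32/3)x^3 - (3/4)x^2 + 9x
D^2 f = -40x^3 - 32x^2 - (3/2)x + 9
matching coefficients of g against c_0 f + c_1 Df + … from the top degree down determines the c_i
solution: c_0 = 4, c_1 = 3, c_2 = -3/2


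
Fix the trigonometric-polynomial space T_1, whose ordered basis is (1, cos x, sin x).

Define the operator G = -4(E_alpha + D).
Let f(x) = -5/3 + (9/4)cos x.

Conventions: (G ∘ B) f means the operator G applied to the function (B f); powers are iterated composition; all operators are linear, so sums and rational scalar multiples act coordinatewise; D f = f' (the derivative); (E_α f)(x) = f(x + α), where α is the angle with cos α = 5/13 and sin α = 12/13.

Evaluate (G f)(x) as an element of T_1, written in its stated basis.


E_alpha f = -5/3 + (45/52)cos x - (27/13)sin x
D f = -(9/4)sin x
(E_alpha + D) f = -5/3 + (45/52)cos x - (225/52)sin x
(-4(E_alpha + D)) f = 20/3 - (45/13)cos x + (225/13)sin x

g(x) = 20/3 - (45/13)cos x + (225/13)sin x


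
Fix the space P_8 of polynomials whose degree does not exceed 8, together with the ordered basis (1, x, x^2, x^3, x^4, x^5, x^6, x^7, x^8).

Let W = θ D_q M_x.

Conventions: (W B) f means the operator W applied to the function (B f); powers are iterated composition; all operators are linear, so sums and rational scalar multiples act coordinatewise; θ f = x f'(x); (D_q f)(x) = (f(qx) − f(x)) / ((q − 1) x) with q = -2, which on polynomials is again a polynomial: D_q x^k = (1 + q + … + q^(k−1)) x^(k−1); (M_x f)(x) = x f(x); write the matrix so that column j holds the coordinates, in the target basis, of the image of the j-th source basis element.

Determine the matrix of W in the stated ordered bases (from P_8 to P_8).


the matrix is [[0, 0, 0, 0, 0, 0, 0, 0, 0]; [0, -1, 0, 0, 0, 0, 0, 0, 0]; [0, 0, 6, 0, 0, 0, 0, 0, 0]; [0, 0, 0, -15, 0, 0, 0, 0, 0]; [0, 0, 0, 0, 44, 0, 0, 0, 0]; [0, 0, 0, 0, 0, -105, 0, 0, 0]; [0, 0, 0, 0, 0, 0, 258, 0, 0]; [0, 0, 0, 0, 0, 0, 0, -595, 0]; [0, 0, 0, 0, 0, 0, 0, 0, 1368]] (rows listed top to bottom)

image of 1: 0
image of x: -x
image of x^2: 6x^2
image of x^3: -15x^3
image of x^4: 44x^4
image of x^5: -105x^5
image of x^6: 258x^6
image of x^7: -595x^7
image of x^8: 1368x^8
each image's coordinates form column j of the matrix


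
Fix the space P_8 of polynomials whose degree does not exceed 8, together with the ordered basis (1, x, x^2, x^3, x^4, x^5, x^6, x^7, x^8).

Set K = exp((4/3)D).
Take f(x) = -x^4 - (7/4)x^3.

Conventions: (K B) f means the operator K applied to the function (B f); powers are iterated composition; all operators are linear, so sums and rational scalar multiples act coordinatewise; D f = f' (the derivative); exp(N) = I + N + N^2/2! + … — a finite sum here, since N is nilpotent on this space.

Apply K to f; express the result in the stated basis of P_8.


g(x) = -x^4 - (85/12)x^3 - (53/3)x^2 - (508/27)x - 592/81

order-1 term: -(16/3)x^3 - 7x^2
order-2 term: -(32/3)x^2 - (28/3)x
order-3 term: -(256/27)x - 112/27
order-4 term: -256/81
the series for exp((4/3)D) f terminates at order 4
exp((4/3)D) f = -x^4 - (85/12)x^3 - (53/3)x^2 - (508/27)x - 592/81


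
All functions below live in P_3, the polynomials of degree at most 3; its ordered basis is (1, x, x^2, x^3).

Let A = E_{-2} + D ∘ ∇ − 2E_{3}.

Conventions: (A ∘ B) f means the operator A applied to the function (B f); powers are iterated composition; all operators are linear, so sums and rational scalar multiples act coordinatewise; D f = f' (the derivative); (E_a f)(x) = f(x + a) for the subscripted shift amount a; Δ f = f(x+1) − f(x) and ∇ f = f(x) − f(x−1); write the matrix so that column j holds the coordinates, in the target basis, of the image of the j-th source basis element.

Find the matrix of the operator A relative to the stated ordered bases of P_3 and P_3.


image of 1: -1
image of x: -x - 8
image of x^2: -x^2 - 16x - 12
image of x^3: -x^3 - 24x^2 - 36x - 65
each image's coordinates form column j of the matrix

the matrix is [[-1, -8, -12, -65]; [0, -1, -16, -36]; [0, 0, -1, -24]; [0, 0, 0, -1]] (rows listed top to bottom)


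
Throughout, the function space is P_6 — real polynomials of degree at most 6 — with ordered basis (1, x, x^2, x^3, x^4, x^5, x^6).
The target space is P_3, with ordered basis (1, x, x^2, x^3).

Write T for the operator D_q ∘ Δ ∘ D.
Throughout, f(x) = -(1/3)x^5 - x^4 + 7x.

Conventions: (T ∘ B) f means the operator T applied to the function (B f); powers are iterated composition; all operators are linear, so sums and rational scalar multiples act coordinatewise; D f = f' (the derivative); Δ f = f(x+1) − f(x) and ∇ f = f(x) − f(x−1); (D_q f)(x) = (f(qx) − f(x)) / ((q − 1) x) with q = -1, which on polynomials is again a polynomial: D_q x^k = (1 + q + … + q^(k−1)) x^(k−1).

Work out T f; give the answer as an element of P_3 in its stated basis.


D f = -(5/3)x^4 - 4x^3 + 7
Δ D f = -(20/3)x^3 - 22x^2 - (56/3)x - 17/3
D_q Δ D f = -(20/3)x^2 - 56/3

g(x) = -(20/3)x^2 - 56/3
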